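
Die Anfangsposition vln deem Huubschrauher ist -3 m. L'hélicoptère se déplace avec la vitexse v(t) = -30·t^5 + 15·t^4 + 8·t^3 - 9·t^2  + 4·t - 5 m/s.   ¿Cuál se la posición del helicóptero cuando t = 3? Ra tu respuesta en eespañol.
Partiendo de la velocidad v(t) = -30·t^5 + 15·t^4 + 8·t^3 - 9·t^2 + 4·t - 5, tomamos 1 integral. La antiderivada de la velocidad, con x(0) = -3, da la posición: x(t) = -5·t^6 + 3·t^5 + 2·t^4 - 3·t^3 + 2·t^2 - 5·t - 3. Usando x(t) = -5·t^6 + 3·t^5 + 2·t^4 - 3·t^3 + 2·t^2 - 5·t - 3 y sustituyendo t = 3, encontramos x = -2835.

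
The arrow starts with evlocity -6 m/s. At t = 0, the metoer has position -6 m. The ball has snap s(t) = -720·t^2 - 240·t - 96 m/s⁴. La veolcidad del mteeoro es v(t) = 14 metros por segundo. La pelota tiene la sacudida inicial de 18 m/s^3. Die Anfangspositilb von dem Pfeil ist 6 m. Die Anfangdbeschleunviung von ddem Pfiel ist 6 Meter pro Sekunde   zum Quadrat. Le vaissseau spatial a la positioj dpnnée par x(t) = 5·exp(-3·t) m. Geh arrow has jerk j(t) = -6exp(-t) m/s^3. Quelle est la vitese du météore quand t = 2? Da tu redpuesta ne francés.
De l'équation de la vitesse v(t) = 14, nous substituons t = 2 pour obtenir v = 14.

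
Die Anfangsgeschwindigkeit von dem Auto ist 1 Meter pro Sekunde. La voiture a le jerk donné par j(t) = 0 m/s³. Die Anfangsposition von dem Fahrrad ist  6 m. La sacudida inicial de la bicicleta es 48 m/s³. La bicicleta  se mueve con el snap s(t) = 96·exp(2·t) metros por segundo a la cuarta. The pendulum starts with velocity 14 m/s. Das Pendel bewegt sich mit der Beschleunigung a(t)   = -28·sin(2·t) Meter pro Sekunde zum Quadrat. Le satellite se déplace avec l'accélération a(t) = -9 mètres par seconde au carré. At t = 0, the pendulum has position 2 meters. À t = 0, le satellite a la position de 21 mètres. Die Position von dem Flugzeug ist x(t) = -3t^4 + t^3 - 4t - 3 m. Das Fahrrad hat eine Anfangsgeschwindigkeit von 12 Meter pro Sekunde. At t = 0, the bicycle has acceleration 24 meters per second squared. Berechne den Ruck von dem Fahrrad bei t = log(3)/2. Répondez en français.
Pour résoudre ceci, nous devons prendre 1 intégrale de notre équation du snap s(t) = 96·exp(2·t). En prenant ∫s(t)dt et en appliquant j(0) = 48, nous trouvons j(t) = 48·exp(2·t). Nous avons le jerk j(t) = 48·exp(2·t). En substituant t = log(3)/2: j(log(3)/2) = 144.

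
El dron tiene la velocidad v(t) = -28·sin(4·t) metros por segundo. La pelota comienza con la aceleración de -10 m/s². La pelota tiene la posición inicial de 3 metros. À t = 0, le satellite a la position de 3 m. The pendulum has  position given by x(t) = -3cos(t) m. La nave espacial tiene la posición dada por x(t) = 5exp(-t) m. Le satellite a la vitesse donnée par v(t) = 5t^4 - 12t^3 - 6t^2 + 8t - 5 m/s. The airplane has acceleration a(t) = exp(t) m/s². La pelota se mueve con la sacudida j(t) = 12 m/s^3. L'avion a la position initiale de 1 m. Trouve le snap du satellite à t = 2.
En partant de la vitesse v(t) = 5·t^4 - 12·t^3 - 6·t^2 + 8·t - 5, nous prenons 3 dérivées. En prenant d/dt de v(t), nous trouvons a(t) = 20·t^3 - 36·t^2 - 12·t + 8. En prenant d/dt de a(t), nous trouvons j(t) = 60·t^2 - 72·t - 12. En prenant d/dt de j(t), nous trouvons s(t) = 120·t - 72. Nous avons le snap s(t) = 120·t - 72. En substituant t = 2: s(2) = 168.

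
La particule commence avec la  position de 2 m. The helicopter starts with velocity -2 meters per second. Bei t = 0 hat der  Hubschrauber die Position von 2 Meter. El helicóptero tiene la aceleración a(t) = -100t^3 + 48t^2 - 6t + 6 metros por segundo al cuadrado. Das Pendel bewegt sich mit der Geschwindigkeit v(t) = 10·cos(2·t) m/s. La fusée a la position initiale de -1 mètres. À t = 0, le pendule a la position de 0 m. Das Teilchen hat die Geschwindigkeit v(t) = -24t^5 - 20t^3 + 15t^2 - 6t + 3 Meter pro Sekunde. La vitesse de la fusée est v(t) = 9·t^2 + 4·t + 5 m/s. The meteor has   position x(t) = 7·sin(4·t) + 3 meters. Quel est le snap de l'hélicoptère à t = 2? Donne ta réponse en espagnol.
Debemos derivar nuestra ecuación de la aceleración a(t) = -100·t^3 + 48·t^2 - 6·t + 6 2 veces. La derivada de la aceleración da la sacudida: j(t) = -300·t^2 + 96·t - 6. Derivando la sacudida, obtenemos el snap: s(t) = 96 - 600·t. Tenemos el snap s(t) = 96 - 600·t. Sustituyendo t = 2: s(2) = -1104.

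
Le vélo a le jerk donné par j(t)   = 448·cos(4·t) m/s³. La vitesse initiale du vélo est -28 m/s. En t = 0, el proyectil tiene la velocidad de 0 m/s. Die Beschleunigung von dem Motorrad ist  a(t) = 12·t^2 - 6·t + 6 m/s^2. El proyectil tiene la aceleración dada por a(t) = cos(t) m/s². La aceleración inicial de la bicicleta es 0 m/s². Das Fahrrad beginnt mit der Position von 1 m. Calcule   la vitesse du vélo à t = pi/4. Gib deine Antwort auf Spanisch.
Debemos encontrar la antiderivada de nuestra ecuación de la sacudida j(t) = 448·cos(4·t) 2 veces. Integrando la sacudida y usando la condición inicial a(0) = 0, obtenemos a(t) = 112·sin(4·t). Integrando la aceleración y usando la condición inicial v(0) = -28, obtenemos v(t) = -28·cos(4·t). De la ecuación de la velocidad v(t) = -28·cos(4·t), sustituimos t = pi/4 para obtener v = 28.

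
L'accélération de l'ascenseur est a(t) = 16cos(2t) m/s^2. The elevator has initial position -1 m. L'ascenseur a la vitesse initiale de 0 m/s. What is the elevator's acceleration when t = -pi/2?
We have acceleration a(t) = 16·cos(2·t). Substituting t = -pi/2: a(-pi/2) = -16.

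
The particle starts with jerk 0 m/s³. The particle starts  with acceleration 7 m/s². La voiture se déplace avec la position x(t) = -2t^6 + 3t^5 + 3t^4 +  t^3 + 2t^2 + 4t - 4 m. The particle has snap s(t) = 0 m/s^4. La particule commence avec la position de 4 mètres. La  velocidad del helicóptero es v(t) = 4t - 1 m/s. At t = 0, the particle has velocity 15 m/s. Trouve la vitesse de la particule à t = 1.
Nous devons intégrer notre équation du snap s(t) = 0 3 fois. En intégrant le snap et en utilisant la condition initiale j(0) = 0, nous obtenons j(t) = 0. L'intégrale du jerk est l'accélération. En utilisant a(0) = 7, nous obtenons a(t) = 7. En prenant ∫a(t)dt et en appliquant v(0) = 15, nous trouvons v(t) = 7·t + 15. En utilisant v(t) = 7·t + 15 et en substituant t = 1, nous trouvons v = 22.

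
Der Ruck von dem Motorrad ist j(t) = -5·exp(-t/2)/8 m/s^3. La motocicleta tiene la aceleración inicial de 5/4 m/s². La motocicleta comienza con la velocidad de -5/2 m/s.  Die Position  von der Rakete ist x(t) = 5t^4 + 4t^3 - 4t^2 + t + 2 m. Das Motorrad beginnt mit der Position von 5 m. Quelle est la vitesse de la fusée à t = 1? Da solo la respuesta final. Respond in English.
The answer is 25.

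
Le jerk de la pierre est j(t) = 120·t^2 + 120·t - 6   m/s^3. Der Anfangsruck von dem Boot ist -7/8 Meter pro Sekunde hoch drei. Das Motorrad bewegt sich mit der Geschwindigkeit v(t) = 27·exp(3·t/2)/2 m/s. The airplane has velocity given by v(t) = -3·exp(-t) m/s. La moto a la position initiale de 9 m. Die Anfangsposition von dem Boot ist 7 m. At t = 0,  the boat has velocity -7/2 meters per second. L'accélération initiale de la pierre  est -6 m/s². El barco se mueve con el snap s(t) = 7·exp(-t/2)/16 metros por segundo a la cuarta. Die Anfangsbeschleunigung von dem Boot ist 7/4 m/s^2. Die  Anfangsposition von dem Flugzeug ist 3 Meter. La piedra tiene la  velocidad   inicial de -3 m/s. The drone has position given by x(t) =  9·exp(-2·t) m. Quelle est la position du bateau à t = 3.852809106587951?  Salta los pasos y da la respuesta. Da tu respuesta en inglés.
At t = 3.852809106587951, x = 1.01969707282615.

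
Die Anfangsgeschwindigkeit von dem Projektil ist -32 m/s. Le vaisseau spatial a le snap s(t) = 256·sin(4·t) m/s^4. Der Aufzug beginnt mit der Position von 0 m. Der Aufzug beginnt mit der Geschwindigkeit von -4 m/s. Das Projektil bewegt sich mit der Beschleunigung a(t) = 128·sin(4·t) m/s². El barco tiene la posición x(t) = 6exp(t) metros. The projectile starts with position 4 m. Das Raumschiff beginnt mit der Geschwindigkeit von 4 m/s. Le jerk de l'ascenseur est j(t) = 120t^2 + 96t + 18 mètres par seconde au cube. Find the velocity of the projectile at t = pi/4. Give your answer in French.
Nous devons intégrer notre équation de l'accélération a(t) = 128·sin(4·t) 1 fois. En intégrant l'accélération et en utilisant la condition initiale v(0) = -32, nous obtenons v(t) = -32·cos(4·t). En utilisant v(t) = -32·cos(4·t) et en substituant t = pi/4, nous trouvons v = 32.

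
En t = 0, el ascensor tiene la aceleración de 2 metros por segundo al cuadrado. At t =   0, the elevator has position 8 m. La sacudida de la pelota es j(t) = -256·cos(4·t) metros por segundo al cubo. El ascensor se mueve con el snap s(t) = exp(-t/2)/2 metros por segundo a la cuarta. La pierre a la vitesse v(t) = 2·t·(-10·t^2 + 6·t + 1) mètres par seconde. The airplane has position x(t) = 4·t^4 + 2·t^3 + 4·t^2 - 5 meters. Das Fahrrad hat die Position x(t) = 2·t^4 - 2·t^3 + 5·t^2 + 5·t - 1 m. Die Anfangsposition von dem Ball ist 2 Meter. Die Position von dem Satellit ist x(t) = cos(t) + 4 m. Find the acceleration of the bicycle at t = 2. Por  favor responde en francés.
Nous devons dériver notre équation de la position x(t) = 2·t^4 - 2·t^3 + 5·t^2 + 5·t - 1 2 fois. La dérivée de la position donne la vitesse: v(t) = 8·t^3 - 6·t^2 + 10·t + 5. En dérivant la vitesse, nous obtenons l'accélération: a(t) = 24·t^2 - 12·t + 10. Nous avons l'accélération a(t) = 24·t^2 - 12·t + 10. En substituant t = 2: a(2) = 82.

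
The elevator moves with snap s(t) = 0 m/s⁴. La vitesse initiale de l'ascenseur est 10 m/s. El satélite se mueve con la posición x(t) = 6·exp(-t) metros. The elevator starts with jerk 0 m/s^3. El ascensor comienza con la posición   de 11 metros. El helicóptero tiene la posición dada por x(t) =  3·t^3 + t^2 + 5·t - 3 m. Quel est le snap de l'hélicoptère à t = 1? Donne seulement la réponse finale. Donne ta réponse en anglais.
The answer is 0.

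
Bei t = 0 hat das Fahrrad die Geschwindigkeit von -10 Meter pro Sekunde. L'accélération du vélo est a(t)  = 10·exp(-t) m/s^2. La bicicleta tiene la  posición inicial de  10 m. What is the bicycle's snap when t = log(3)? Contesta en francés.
Pour résoudre ceci, nous devons prendre 2 dérivées de notre équation de l'accélération a(t) = 10·exp(-t). En prenant d/dt de a(t), nous trouvons j(t) = -10·exp(-t). En prenant d/dt de j(t), nous trouvons s(t) = 10·exp(-t). De l'équation du snap s(t) = 10·exp(-t), nous substituons t = log(3) pour obtenir s = 10/3.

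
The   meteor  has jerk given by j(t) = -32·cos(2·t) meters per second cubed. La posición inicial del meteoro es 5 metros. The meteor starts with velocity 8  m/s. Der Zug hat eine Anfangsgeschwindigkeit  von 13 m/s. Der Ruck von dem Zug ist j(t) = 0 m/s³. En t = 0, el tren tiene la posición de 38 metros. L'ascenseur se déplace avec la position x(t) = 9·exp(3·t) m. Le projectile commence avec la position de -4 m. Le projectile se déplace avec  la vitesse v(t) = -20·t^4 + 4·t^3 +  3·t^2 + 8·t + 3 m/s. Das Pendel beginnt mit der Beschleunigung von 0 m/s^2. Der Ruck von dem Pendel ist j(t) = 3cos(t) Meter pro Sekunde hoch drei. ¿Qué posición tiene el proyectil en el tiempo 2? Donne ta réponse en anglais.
Starting from velocity v(t) = -20·t^4 + 4·t^3 + 3·t^2 + 8·t + 3, we take 1 antiderivative. The integral of velocity is position. Using x(0) = -4, we get x(t) = -4·t^5 + t^4 + t^3 + 4·t^2 + 3·t - 4. From the given position equation x(t) = -4·t^5 + t^4 + t^3 + 4·t^2 + 3·t - 4, we substitute t = 2 to get x = -86.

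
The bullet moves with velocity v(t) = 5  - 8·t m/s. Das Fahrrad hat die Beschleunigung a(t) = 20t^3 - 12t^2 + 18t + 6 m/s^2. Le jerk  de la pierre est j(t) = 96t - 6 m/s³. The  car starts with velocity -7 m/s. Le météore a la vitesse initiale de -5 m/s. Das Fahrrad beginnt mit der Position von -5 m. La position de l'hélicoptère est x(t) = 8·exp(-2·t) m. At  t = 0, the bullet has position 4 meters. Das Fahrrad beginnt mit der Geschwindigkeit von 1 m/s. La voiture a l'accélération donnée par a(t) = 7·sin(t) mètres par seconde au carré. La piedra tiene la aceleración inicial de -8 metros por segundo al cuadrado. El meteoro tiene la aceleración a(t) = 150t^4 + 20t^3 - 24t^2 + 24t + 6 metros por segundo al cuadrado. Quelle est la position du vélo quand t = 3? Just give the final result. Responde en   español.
La posición en t = 3 es x = 268.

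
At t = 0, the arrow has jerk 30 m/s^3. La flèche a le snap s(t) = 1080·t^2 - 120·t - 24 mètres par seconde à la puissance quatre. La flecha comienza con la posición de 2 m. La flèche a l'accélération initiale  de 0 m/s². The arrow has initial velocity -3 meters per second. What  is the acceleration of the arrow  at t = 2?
We need to integrate our snap equation s(t) = 1080·t^2 - 120·t - 24 2 times. The antiderivative of snap is jerk. Using j(0) = 30, we get j(t) = 360·t^3 - 60·t^2 - 24·t + 30. Integrating jerk and using the initial condition a(0) = 0, we get a(t) = 2·t·(45·t^3 - 10·t^2 - 6·t + 15). We have acceleration a(t) = 2·t·(45·t^3 - 10·t^2 - 6·t + 15). Substituting t = 2: a(2) = 1292.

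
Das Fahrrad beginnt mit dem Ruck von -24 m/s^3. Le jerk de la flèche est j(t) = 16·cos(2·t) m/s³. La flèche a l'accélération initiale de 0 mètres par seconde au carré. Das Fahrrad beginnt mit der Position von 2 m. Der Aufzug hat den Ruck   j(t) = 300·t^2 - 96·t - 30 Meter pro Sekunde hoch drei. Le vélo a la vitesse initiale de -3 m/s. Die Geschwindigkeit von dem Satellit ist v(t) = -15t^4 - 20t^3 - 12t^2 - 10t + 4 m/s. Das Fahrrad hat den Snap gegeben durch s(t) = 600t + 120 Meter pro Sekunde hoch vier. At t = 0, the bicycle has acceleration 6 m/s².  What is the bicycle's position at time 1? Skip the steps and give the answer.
The answer is 8.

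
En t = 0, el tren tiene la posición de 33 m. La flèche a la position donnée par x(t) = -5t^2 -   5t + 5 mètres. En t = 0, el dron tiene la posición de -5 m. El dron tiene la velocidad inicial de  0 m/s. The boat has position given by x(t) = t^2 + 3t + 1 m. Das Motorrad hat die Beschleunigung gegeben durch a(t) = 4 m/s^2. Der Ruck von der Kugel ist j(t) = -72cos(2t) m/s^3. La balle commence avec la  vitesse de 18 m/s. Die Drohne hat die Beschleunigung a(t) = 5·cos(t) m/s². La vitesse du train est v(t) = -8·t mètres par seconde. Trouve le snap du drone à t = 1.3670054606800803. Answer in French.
En partant de l'accélération a(t) = 5·cos(t), nous prenons 2 dérivées. En prenant d/dt de a(t), nous trouvons j(t) = -5·sin(t). En dérivant le jerk, nous obtenons le snap: s(t) = -5·cos(t). Nous avons le snap s(t) = -5·cos(t). En substituant t = 1.3670054606800803: s(1.3670054606800803) = -1.01191597786566.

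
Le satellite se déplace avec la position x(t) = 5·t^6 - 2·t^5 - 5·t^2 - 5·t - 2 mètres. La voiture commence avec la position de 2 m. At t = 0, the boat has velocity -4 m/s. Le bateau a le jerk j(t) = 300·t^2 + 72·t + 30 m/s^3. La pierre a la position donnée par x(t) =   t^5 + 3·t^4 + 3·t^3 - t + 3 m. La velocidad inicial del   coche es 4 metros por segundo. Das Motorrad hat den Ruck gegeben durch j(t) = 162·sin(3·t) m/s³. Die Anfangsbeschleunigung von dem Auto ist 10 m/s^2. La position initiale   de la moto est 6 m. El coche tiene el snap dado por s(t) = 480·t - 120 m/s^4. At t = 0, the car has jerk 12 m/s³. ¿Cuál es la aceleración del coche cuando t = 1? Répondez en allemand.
Wir müssen das Integral unserer Gleichung für den Snap s(t) = 480·t - 120 2-mal finden. Mit ∫s(t)dt und Anwendung von j(0) = 12, finden wir j(t) = 240·t^2 - 120·t + 12. Die Stammfunktion von dem Ruck ist die Beschleunigung. Mit a(0) = 10 erhalten wir a(t) = 80·t^3 - 60·t^2 + 12·t + 10. Mit a(t) = 80·t^3 - 60·t^2 + 12·t + 10 und Einsetzen von t = 1, finden wir a = 42.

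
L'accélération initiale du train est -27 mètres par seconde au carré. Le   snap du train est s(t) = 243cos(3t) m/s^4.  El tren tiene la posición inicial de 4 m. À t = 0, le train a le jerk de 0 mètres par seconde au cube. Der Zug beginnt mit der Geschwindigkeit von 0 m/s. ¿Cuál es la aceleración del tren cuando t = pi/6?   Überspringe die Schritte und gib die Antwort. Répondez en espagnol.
La aceleración en t = pi/6 es a = 0.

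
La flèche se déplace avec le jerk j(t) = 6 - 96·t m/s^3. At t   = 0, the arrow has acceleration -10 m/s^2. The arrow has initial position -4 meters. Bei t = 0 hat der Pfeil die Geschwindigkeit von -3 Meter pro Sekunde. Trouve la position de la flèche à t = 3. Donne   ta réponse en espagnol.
Debemos encontrar la integral de nuestra ecuación de la sacudida j(t) = 6 - 96·t 3 veces. La antiderivada de la sacudida es la aceleración. Usando a(0) = -10, obtenemos a(t) = -48·t^2 + 6·t - 10. Integrando la aceleración y usando la condición inicial v(0) = -3, obtenemos v(t) = -16·t^3 + 3·t^2 - 10·t - 3. Integrando la velocidad y usando la condición inicial x(0) = -4, obtenemos x(t) = -4·t^4 + t^3 - 5·t^2 - 3·t - 4. Tenemos la posición x(t) = -4·t^4 + t^3 - 5·t^2 - 3·t - 4. Sustituyendo t = 3: x(3) = -355.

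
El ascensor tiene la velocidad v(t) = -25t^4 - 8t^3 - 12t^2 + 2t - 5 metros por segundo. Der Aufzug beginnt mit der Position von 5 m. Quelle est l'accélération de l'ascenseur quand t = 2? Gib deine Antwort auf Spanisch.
Debemos derivar nuestra ecuación de la velocidad v(t) = -25·t^4 - 8·t^3 - 12·t^2 + 2·t - 5 1 vez. Derivando la velocidad, obtenemos la aceleración: a(t) = -100·t^3 - 24·t^2 - 24·t + 2. De la ecuación de la aceleración a(t) = -100·t^3 - 24·t^2 - 24·t + 2, sustituimos t = 2 para obtener a = -942.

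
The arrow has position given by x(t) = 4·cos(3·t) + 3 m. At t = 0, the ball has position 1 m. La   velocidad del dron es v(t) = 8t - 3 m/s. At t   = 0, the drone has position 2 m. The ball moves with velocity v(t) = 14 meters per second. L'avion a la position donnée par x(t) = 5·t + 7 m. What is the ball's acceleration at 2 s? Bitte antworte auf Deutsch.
Wir müssen unsere Gleichung für die Geschwindigkeit v(t) = 14 1-mal ableiten. Durch Ableiten von der Geschwindigkeit erhalten wir die Beschleunigung: a(t) = 0. Mit a(t) = 0 und Einsetzen von t = 2, finden wir a = 0.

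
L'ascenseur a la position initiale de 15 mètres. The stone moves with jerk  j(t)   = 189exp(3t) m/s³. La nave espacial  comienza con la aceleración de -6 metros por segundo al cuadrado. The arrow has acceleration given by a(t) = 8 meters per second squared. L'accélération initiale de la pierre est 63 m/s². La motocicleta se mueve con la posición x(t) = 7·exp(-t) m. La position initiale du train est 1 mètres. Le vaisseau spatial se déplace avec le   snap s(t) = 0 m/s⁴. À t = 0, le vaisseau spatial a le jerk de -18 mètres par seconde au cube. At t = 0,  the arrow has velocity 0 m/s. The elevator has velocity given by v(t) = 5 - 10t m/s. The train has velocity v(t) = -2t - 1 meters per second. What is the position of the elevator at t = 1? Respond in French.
En partant de la vitesse v(t) = 5 - 10·t, nous prenons 1 primitive. En intégrant la vitesse et en utilisant la condition initiale x(0) = 15, nous obtenons x(t) = -5·t^2 + 5·t + 15. Nous avons la position x(t) = -5·t^2 + 5·t + 15. En substituant t = 1: x(1) = 15.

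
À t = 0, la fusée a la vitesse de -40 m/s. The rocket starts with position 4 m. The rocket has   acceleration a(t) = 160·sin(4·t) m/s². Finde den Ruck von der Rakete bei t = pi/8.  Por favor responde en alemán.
Wir müssen unsere Gleichung für die Beschleunigung a(t) = 160·sin(4·t) 1-mal ableiten. Die Ableitung von der Beschleunigung ergibt den Ruck: j(t) = 640·cos(4·t). Wir haben den Ruck j(t) = 640·cos(4·t). Durch Einsetzen von t = pi/8: j(pi/8) = 0.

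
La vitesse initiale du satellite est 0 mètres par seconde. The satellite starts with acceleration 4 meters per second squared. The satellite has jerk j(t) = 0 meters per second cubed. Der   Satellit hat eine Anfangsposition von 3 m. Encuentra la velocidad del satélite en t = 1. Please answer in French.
Nous devons trouver la primitive de notre équation du jerk j(t) = 0 2 fois. En intégrant le jerk et en utilisant la condition initiale a(0) = 4, nous obtenons a(t) = 4. En prenant ∫a(t)dt et en appliquant v(0) = 0, nous trouvons v(t) = 4·t. En utilisant v(t) = 4·t et en substituant t = 1, nous trouvons v = 4.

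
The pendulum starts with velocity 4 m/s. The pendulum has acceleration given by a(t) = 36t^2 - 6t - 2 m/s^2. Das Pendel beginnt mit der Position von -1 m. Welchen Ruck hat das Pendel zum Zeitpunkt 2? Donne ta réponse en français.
Pour résoudre ceci, nous devons prendre 1 dérivée de notre équation de l'accélération a(t) = 36·t^2 - 6·t - 2. En prenant d/dt de a(t), nous trouvons j(t) = 72·t - 6. Nous avons le jerk j(t) = 72·t - 6. En substituant t = 2: j(2) = 138.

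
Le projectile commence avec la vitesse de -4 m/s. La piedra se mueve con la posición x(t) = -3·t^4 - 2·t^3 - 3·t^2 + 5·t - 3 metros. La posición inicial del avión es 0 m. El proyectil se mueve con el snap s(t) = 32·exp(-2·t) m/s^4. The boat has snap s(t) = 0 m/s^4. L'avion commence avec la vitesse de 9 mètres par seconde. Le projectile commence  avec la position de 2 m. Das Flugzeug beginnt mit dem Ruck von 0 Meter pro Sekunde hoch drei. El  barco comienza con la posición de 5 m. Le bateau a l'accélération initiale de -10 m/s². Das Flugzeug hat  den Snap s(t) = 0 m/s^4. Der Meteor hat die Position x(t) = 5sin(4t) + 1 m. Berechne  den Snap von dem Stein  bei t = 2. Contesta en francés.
Nous devons dériver notre équation de la position x(t) = -3·t^4 - 2·t^3 - 3·t^2 + 5·t - 3 4 fois. La dérivée de la position donne la vitesse: v(t) = -12·t^3 - 6·t^2 - 6·t + 5. En prenant d/dt de v(t), nous trouvons a(t) = -36·t^2 - 12·t - 6. En prenant d/dt de a(t), nous trouvons j(t) = -72·t - 12. En dérivant le jerk, nous obtenons le snap: s(t) = -72. En utilisant s(t) = -72 et en substituant t = 2, nous trouvons s = -72.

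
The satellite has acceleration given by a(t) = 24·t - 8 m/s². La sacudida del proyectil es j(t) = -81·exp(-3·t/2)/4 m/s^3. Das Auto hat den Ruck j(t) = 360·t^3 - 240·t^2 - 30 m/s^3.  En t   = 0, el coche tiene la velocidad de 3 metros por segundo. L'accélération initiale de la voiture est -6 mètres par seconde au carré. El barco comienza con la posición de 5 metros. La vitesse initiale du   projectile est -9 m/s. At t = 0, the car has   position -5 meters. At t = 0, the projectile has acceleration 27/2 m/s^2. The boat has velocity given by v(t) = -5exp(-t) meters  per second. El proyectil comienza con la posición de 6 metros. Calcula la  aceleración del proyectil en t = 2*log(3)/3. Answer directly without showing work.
En t = 2*log(3)/3, a = 9/2.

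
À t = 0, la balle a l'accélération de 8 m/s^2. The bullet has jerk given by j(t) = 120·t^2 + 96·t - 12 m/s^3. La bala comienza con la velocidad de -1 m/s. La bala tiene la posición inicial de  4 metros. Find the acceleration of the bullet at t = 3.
Starting from jerk j(t) = 120·t^2 + 96·t - 12, we take 1 integral. Integrating jerk and using the initial condition a(0) = 8, we get a(t) = 40·t^3 + 48·t^2 - 12·t + 8. Using a(t) = 40·t^3 + 48·t^2 - 12·t + 8 and substituting t = 3, we find a = 1484.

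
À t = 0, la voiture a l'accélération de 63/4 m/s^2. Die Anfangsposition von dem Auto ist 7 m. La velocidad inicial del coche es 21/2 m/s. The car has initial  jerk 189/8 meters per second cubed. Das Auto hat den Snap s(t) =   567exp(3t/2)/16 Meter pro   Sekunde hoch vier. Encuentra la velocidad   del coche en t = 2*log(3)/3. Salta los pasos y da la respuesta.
La respuesta es 63/2.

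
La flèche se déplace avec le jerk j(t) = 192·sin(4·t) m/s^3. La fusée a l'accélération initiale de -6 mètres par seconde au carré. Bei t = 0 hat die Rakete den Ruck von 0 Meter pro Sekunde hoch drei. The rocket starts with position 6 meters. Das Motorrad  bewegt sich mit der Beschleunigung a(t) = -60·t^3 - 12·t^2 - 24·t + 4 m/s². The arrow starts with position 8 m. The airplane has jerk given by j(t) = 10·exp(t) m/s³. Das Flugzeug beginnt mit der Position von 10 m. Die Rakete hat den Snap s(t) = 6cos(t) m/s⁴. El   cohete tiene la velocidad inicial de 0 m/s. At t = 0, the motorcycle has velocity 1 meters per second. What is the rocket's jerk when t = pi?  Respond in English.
Starting from snap s(t) = 6·cos(t), we take 1 antiderivative. Taking ∫s(t)dt and applying j(0) = 0, we find j(t) = 6·sin(t). From the given jerk equation j(t) = 6·sin(t), we substitute t = pi to get j = 0.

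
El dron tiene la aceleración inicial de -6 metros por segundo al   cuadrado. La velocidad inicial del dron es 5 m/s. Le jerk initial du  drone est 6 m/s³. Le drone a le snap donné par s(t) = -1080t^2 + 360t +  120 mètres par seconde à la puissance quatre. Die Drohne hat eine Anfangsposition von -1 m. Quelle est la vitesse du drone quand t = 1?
Nous devons trouver la primitive de notre équation du snap s(t) = -1080·t^2 + 360·t + 120 3 fois. La primitive du snap, avec j(0) = 6, donne le jerk: j(t) = -360·t^3 + 180·t^2 + 120·t + 6. L'intégrale du jerk, avec a(0) = -6, donne l'accélération: a(t) = -90·t^4 + 60·t^3 + 60·t^2 + 6·t - 6. En intégrant l'accélération et en utilisant la condition initiale v(0) = 5, nous obtenons v(t) = -18·t^5 + 15·t^4 + 20·t^3 + 3·t^2 - 6·t + 5. En utilisant v(t) = -18·t^5 + 15·t^4 + 20·t^3 + 3·t^2 - 6·t + 5 et en substituant t = 1, nous trouvons v = 19.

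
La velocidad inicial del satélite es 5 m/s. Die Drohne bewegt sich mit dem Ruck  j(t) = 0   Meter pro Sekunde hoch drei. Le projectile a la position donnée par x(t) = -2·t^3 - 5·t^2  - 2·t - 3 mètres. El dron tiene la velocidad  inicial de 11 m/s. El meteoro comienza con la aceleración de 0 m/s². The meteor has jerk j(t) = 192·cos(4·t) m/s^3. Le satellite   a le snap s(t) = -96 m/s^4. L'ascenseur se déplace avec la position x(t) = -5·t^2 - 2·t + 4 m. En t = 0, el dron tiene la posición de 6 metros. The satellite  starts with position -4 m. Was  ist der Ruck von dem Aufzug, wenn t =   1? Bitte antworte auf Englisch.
We must differentiate our position equation x(t) = -5·t^2 - 2·t + 4 3 times. Differentiating position, we get velocity: v(t) = -10·t - 2. Taking d/dt of v(t), we find a(t) = -10. Differentiating acceleration, we get jerk: j(t) = 0. From the given jerk equation j(t) = 0, we substitute t = 1 to get j = 0.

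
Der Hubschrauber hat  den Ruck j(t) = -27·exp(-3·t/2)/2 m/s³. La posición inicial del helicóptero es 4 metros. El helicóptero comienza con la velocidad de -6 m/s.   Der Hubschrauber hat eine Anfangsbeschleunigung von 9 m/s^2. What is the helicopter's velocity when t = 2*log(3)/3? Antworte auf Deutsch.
Wir müssen das Integral unserer Gleichung für den Ruck j(t) = -27·exp(-3·t/2)/2 2-mal finden. Das Integral von dem Ruck ist die Beschleunigung. Mit a(0) = 9 erhalten wir a(t) = 9·exp(-3·t/2). Mit ∫a(t)dt und Anwendung von v(0) = -6, finden wir v(t) = -6·exp(-3·t/2). Aus der Gleichung für die Geschwindigkeit v(t) = -6·exp(-3·t/2), setzen wir t = 2*log(3)/3 ein und erhalten v = -2.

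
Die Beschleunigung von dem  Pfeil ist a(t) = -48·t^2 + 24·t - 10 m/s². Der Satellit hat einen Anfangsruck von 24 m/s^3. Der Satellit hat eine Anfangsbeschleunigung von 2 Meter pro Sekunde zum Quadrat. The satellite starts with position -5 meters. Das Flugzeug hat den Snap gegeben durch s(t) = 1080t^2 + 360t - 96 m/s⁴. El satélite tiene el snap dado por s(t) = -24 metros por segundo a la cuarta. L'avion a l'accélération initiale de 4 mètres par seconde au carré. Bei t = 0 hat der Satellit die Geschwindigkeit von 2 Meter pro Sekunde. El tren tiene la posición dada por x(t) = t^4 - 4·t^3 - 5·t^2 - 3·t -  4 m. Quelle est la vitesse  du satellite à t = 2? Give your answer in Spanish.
Para resolver esto, necesitamos tomar 3 integrales de nuestra ecuación del snap s(t) = -24. Integrando el snap y usando la condición inicial j(0) = 24, obtenemos j(t) = 24 - 24·t. Integrando la sacudida y usando la condición inicial a(0) = 2, obtenemos a(t) = -12·t^2 + 24·t + 2. Integrando la aceleración y usando la condición inicial v(0) = 2, obtenemos v(t) = -4·t^3 + 12·t^2 + 2·t + 2. Usando v(t) = -4·t^3 + 12·t^2 + 2·t + 2 y sustituyendo t = 2, encontramos v = 22.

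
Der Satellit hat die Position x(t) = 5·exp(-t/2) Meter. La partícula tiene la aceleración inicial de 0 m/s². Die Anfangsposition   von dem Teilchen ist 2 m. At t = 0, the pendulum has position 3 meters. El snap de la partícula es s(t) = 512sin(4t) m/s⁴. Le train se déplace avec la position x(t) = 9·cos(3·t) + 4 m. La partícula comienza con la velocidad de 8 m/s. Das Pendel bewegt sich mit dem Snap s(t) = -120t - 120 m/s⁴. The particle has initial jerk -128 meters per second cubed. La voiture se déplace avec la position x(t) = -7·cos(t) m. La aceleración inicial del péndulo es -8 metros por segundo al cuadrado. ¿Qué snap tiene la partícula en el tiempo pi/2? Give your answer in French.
En utilisant s(t) = 512·sin(4·t) et en substituant t = pi/2, nous trouvons s = 0.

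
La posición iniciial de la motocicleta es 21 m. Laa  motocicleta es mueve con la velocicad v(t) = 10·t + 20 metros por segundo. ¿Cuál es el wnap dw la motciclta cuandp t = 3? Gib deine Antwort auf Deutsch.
Um dies zu lösen, müssen wir 3 Ableitungen unserer Gleichung für die Geschwindigkeit v(t) = 10·t + 20 nehmen. Durch Ableiten von der Geschwindigkeit erhalten wir die Beschleunigung: a(t) = 10. Die Ableitung von der Beschleunigung ergibt den Ruck: j(t) = 0. Durch Ableiten von dem Ruck erhalten wir den Snap: s(t) = 0. Mit s(t) = 0 und Einsetzen von t = 3, finden wir s = 0.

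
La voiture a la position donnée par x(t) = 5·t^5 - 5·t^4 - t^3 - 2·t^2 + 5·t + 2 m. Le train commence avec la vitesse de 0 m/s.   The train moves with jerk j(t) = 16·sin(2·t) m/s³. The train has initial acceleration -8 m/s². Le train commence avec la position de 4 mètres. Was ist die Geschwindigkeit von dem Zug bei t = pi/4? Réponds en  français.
Pour résoudre ceci, nous devons prendre 2 intégrales de notre équation du jerk j(t) = 16·sin(2·t). La primitive du jerk, avec a(0) = -8, donne l'accélération: a(t) = -8·cos(2·t). En intégrant l'accélération et en utilisant la condition initiale v(0) = 0, nous obtenons v(t) = -4·sin(2·t). En utilisant v(t) = -4·sin(2·t) et en substituant t = pi/4, nous trouvons v = -4.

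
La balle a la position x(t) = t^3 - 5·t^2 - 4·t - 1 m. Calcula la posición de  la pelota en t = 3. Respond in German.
Wir haben die Position x(t) = t^3 - 5·t^2 - 4·t - 1. Durch Einsetzen von t = 3: x(3) = -31.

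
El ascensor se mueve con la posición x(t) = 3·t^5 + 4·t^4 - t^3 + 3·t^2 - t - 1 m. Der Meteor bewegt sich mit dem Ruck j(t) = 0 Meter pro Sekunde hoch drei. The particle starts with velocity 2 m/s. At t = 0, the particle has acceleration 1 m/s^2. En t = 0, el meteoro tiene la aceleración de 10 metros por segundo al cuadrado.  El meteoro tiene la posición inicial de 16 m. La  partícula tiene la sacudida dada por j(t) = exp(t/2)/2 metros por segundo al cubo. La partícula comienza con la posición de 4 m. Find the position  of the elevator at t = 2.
From the given position equation x(t) = 3·t^5 + 4·t^4 - t^3 + 3·t^2 - t - 1, we substitute t = 2 to get x = 161.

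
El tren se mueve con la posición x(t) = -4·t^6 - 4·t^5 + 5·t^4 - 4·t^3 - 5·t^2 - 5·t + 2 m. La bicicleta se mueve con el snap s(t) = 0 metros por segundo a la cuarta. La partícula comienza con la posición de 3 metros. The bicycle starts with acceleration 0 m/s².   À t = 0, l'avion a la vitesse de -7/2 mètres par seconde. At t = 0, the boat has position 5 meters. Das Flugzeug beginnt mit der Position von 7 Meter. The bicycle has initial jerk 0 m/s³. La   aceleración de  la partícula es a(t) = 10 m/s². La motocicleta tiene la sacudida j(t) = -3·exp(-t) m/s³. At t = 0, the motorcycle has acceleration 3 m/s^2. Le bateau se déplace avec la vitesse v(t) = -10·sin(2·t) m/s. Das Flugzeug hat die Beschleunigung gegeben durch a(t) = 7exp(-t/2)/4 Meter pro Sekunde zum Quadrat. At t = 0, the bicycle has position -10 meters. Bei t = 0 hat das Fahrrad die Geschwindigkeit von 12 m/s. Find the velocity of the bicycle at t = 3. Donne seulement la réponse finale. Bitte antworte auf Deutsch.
v(3) = 12.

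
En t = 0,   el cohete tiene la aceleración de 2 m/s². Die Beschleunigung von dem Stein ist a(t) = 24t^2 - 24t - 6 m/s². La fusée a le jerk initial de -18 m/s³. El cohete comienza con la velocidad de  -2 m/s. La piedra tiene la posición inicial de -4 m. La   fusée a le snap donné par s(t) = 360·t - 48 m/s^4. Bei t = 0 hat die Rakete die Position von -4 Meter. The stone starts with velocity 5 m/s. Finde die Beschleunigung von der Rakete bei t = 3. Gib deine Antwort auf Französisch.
Pour résoudre ceci, nous devons prendre 2 intégrales de notre équation du snap s(t) = 360·t - 48. En intégrant le snap et en utilisant la condition initiale j(0) = -18, nous obtenons j(t) = 180·t^2 - 48·t - 18. En prenant ∫j(t)dt et en appliquant a(0) = 2, nous trouvons a(t) = 60·t^3 - 24·t^2 - 18·t + 2. Nous avons l'accélération a(t) = 60·t^3 - 24·t^2 - 18·t + 2. En substituant t = 3: a(3) = 1352.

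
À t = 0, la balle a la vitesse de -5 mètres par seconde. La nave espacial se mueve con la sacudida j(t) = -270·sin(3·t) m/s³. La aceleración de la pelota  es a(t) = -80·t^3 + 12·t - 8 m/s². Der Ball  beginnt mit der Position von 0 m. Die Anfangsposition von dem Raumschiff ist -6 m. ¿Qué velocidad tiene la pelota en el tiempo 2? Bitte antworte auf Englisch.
To solve this, we need to take 1 antiderivative of our acceleration equation a(t) = -80·t^3 + 12·t - 8. Finding the integral of a(t) and using v(0) = -5: v(t) = -20·t^4 + 6·t^2 - 8·t - 5. From the given velocity equation v(t) = -20·t^4 + 6·t^2 - 8·t - 5, we substitute t = 2 to get v = -317.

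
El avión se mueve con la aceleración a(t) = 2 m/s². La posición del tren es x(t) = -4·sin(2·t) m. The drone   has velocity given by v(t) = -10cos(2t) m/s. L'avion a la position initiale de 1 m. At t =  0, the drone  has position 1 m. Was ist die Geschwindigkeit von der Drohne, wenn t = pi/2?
Mit v(t) = -10·cos(2·t) und Einsetzen von t = pi/2, finden wir v = 10.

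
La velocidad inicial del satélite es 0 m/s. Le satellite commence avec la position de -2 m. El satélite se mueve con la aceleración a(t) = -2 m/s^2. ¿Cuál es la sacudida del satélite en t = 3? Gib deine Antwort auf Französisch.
Pour résoudre ceci, nous devons prendre 1 dérivée de notre équation de l'accélération a(t) = -2. La dérivée de l'accélération donne le jerk: j(t) = 0. De l'équation du jerk j(t) = 0, nous substituons t = 3 pour obtenir j = 0.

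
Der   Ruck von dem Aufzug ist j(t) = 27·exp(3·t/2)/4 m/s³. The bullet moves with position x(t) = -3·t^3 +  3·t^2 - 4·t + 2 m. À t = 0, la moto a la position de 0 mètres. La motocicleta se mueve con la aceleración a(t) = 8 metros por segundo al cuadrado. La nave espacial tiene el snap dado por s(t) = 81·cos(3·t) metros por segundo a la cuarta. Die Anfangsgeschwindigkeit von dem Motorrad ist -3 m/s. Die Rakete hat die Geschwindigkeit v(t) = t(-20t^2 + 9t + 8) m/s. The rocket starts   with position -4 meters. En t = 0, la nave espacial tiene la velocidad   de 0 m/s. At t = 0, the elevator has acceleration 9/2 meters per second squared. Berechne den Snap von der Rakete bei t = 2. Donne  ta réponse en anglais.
To solve this, we need to take 3 derivatives of our velocity equation v(t) = t·(-20·t^2 + 9·t + 8). Differentiating velocity, we get acceleration: a(t) = -20·t^2 + t·(9 - 40·t) + 9·t + 8. Differentiating acceleration, we get jerk: j(t) = 18 - 120·t. Differentiating jerk, we get snap: s(t) = -120. From the given snap equation s(t) = -120, we substitute t = 2 to get s = -120.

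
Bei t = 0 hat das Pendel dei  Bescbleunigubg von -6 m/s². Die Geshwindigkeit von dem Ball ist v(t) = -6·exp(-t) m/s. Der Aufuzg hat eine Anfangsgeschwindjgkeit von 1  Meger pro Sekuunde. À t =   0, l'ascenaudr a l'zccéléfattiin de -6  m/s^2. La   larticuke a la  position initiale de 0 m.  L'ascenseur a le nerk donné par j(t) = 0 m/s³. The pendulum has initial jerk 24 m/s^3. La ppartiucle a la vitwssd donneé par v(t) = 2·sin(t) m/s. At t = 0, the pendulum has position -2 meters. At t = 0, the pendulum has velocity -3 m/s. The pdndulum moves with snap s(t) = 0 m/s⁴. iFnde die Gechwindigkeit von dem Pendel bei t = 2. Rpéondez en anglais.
To solve this, we need to take 3 integrals of our snap equation s(t) = 0. Integrating snap and using the initial condition j(0) = 24, we get j(t) = 24. Finding the integral of j(t) and using a(0) = -6: a(t) = 24·t - 6. Integrating acceleration and using the initial condition v(0) = -3, we get v(t) = 12·t^2 - 6·t - 3. Using v(t) = 12·t^2 - 6·t - 3 and substituting t = 2, we find v = 33.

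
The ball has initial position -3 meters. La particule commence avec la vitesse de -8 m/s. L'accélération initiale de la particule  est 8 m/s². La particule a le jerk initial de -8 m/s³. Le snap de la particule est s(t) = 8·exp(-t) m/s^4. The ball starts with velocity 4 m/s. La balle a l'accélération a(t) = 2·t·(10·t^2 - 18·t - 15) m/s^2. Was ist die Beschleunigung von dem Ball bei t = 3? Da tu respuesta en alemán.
Wir haben die Beschleunigung a(t) = 2·t·(10·t^2 - 18·t - 15). Durch Einsetzen von t = 3: a(3) = 126.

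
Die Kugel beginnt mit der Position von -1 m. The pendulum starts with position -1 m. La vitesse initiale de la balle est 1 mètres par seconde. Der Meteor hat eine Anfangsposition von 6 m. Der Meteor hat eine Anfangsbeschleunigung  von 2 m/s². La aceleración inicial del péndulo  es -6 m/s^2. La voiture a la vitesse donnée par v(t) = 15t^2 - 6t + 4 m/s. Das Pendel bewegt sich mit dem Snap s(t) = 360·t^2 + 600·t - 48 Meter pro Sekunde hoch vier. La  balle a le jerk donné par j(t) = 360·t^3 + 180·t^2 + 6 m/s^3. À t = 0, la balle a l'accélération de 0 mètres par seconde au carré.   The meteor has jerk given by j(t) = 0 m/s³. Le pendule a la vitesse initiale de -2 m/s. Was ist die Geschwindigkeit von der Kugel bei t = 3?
Ausgehend von dem Ruck j(t) = 360·t^3 + 180·t^2 + 6, nehmen wir 2 Integrale. Das Integral von dem Ruck ist die Beschleunigung. Mit a(0) = 0 erhalten wir a(t) = 90·t^4 + 60·t^3 + 6·t. Das Integral von der Beschleunigung ist die Geschwindigkeit. Mit v(0) = 1 erhalten wir v(t) = 18·t^5 + 15·t^4 + 3·t^2 + 1. Mit v(t) = 18·t^5 + 15·t^4 + 3·t^2 + 1 und Einsetzen von t = 3, finden wir v = 5617.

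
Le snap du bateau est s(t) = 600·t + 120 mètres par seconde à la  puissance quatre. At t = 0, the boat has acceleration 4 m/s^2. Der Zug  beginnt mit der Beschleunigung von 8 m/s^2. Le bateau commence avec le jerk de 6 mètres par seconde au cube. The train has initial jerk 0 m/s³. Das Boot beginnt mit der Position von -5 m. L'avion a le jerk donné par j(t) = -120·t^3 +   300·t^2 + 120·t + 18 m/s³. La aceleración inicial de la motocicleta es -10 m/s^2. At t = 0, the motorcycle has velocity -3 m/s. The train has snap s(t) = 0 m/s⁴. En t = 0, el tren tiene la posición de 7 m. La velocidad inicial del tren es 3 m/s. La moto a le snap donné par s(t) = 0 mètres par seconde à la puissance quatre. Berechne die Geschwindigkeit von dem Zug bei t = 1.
Wir müssen das Integral unserer Gleichung für den Snap s(t) = 0 3-mal finden. Durch Integration von dem Snap und Verwendung der Anfangsbedingung j(0) = 0, erhalten wir j(t) = 0. Die Stammfunktion von dem Ruck ist die Beschleunigung. Mit a(0) = 8 erhalten wir a(t) = 8. Die Stammfunktion von der Beschleunigung, mit v(0) = 3, ergibt die Geschwindigkeit: v(t) = 8·t + 3. Aus der Gleichung für die Geschwindigkeit v(t) = 8·t + 3, setzen wir t = 1 ein und erhalten v = 11.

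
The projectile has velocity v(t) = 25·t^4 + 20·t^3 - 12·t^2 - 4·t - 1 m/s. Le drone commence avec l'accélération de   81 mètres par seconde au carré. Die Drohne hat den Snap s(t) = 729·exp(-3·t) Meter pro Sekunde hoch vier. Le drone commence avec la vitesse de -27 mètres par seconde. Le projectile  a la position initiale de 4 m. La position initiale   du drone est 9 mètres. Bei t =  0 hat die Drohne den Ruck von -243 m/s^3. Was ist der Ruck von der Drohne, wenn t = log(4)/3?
Wir müssen das Integral unserer Gleichung für den Snap s(t) = 729·exp(-3·t) 1-mal finden. Mit ∫s(t)dt und Anwendung von j(0) = -243, finden wir j(t) = -243·exp(-3·t). Aus der Gleichung für den Ruck j(t) = -243·exp(-3·t), setzen wir t = log(4)/3 ein und erhalten j = -243/4.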